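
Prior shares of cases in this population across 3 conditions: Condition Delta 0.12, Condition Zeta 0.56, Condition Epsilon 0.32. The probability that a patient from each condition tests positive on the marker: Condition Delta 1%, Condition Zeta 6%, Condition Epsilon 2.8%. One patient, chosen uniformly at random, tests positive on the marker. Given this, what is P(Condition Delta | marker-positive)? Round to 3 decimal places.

Compute prior × likelihood for every hypothesis:
  Condition Delta: 0.12 × 0.01 = 0.0012
  Condition Zeta: 0.56 × 0.06 = 0.0336
  Condition Epsilon: 0.32 × 0.028 = 0.00896
Normalizing constant = 0.04376.
P(Condition Delta | evidence) = 0.0012 / 0.04376 ≈ 0.027.

0.027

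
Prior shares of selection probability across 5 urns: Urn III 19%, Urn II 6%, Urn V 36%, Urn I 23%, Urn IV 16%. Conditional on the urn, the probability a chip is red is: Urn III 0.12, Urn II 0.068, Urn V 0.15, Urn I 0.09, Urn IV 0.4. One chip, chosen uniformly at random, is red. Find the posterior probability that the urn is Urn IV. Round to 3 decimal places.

0.387

By Bayes' rule, posterior ∝ prior × likelihood:
  Urn III: 0.19 × 0.12 = 0.0228
  Urn II: 0.06 × 0.068 = 0.00408
  Urn V: 0.36 × 0.15 = 0.054
  Urn I: 0.23 × 0.09 = 0.0207
  Urn IV: 0.16 × 0.4 = 0.064
Sum = 0.16558.
P(Urn IV | evidence) = 0.064 / 0.16558 ≈ 0.387.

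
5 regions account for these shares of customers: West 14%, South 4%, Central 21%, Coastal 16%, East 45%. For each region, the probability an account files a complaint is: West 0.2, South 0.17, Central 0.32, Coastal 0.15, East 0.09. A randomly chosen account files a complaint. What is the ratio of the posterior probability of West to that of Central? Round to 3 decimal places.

0.417

Compute prior × likelihood for every hypothesis:
  West: 0.14 × 0.2 = 0.028
  South: 0.04 × 0.17 = 0.0068
  Central: 0.21 × 0.32 = 0.0672
  Coastal: 0.16 × 0.15 = 0.024
  East: 0.45 × 0.09 = 0.0405
Normalizing constant = 0.1665.
The ratio is 0.028 / 0.0672 (the normalizer cancels) = 0.417.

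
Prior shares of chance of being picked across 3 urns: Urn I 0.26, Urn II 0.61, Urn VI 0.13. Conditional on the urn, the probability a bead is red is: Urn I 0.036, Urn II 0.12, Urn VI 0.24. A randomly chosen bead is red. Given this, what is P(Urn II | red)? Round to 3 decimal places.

Prior × likelihood for each hypothesis:
  Urn I: 0.26 × 0.036 = 0.00936
  Urn II: 0.61 × 0.12 = 0.0732
  Urn VI: 0.13 × 0.24 = 0.0312
Normalizing constant = 0.11376.
P(Urn II | evidence) = 0.0732 / 0.11376 ≈ 0.643.

0.643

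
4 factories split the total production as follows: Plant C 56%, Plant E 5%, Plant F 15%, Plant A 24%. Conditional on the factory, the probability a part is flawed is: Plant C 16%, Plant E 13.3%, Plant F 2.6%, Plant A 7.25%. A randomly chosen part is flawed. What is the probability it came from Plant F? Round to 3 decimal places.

0.033

By Bayes' rule, posterior ∝ prior × likelihood:
  Plant C: 0.56 × 0.16 = 0.0896
  Plant E: 0.05 × 0.133 = 0.00665
  Plant F: 0.15 × 0.026 = 0.0039
  Plant A: 0.24 × 0.0725 = 0.0174
Total = 0.11755.
P(Plant F | evidence) = 0.0039 / 0.11755 ≈ 0.033.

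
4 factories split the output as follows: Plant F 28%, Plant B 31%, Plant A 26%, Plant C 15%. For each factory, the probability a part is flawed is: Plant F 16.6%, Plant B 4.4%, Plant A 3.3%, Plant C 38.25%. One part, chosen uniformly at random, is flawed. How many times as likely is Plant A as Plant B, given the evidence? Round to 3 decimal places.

0.629

By Bayes' rule, posterior ∝ prior × likelihood:
  Plant F: 0.28 × 0.166 = 0.04648
  Plant B: 0.31 × 0.044 = 0.01364
  Plant A: 0.26 × 0.033 = 0.00858
  Plant C: 0.15 × 0.3825 = 0.057375
Total = 0.126075.
The ratio is 0.00858 / 0.01364 (the normalizer cancels) = 0.629.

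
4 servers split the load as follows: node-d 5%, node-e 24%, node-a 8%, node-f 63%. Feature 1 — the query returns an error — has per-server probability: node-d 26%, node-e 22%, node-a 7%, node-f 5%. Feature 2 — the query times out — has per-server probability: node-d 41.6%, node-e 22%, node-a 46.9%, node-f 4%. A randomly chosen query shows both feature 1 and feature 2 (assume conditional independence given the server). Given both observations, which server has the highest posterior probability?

node-e

By Bayes' rule, posterior ∝ prior × likelihood:
  node-d: 0.05 × 0.26 × 0.416 = 0.005408
  node-e: 0.24 × 0.22 × 0.22 = 0.011616
  node-a: 0.08 × 0.07 × 0.469 = 0.0026264
  node-f: 0.63 × 0.05 × 0.04 = 0.00126
Sum = 0.0209104.
Largest term belongs to node-e, so node-e is most probable.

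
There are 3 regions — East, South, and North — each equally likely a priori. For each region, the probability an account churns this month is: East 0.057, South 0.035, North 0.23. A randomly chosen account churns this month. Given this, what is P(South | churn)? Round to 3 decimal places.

0.109

Since the prior is uniform, the posterior is proportional to the likelihood:
  East: 0.057
  South: 0.035
  North: 0.23
Sum = 0.322.
P(South | evidence) = 0.035 / 0.322 ≈ 0.109.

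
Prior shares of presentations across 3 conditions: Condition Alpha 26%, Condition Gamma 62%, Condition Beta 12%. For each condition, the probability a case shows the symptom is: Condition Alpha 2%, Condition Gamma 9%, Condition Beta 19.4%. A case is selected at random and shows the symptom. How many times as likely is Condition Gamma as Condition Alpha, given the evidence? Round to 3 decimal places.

10.731

Compute prior × likelihood for every hypothesis:
  Condition Alpha: 0.26 × 0.02 = 0.0052
  Condition Gamma: 0.62 × 0.09 = 0.0558
  Condition Beta: 0.12 × 0.194 = 0.02328
Sum = 0.08428.
The ratio is 0.0558 / 0.0052 (the normalizer cancels) = 10.731.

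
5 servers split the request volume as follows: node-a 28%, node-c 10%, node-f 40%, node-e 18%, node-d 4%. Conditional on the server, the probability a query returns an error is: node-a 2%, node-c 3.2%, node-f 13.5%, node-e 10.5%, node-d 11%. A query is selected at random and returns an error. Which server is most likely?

node-f

By Bayes' rule, posterior ∝ prior × likelihood:
  node-a: 0.28 × 0.02 = 0.0056
  node-c: 0.1 × 0.032 = 0.0032
  node-f: 0.4 × 0.135 = 0.054
  node-e: 0.18 × 0.105 = 0.0189
  node-d: 0.04 × 0.11 = 0.0044
Total = 0.0861.
Largest term belongs to node-f, so node-f is most probable.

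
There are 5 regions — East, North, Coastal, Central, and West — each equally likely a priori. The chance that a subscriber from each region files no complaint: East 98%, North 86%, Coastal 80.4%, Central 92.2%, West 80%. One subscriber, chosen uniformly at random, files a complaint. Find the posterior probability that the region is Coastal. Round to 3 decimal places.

Taking complements, P(complaint | each) = East 0.02, North 0.14, Coastal 0.196, Central 0.078, West 0.2.
Since the prior is uniform, the posterior is proportional to the likelihood:
  East: 0.02
  North: 0.14
  Coastal: 0.196
  Central: 0.078
  West: 0.2
Sum = 0.634.
P(Coastal | evidence) = 0.196 / 0.634 ≈ 0.309.

0.309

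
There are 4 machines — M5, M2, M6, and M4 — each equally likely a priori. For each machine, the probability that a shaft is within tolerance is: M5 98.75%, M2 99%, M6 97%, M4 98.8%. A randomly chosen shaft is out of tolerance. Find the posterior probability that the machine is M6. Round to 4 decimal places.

Taking complements, P(oversize | each) = M5 0.0125, M2 0.01, M6 0.03, M4 0.012.
Since the prior is uniform, the posterior is proportional to the likelihood:
  M5: 0.0125
  M2: 0.01
  M6: 0.03
  M4: 0.012
Sum = 0.0645.
P(M6 | evidence) = 0.03 / 0.0645 ≈ 0.4651.

0.4651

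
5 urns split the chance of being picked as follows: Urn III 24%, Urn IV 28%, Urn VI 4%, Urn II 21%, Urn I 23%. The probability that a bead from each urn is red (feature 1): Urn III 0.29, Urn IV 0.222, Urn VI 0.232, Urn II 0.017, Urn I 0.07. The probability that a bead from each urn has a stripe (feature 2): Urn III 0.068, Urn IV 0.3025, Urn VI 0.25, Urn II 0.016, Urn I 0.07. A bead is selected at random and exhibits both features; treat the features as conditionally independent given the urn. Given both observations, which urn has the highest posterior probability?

By Bayes' rule, posterior ∝ prior × likelihood:
  Urn III: 0.24 × 0.29 × 0.068 = 0.0047328
  Urn IV: 0.28 × 0.222 × 0.3025 = 0.0188034
  Urn VI: 0.04 × 0.232 × 0.25 = 0.00232
  Urn II: 0.21 × 0.017 × 0.016 = 0.00005712
  Urn I: 0.23 × 0.07 × 0.07 = 0.001127
Normalizing constant = 0.02704032.
Largest term belongs to Urn IV, so Urn IV is most probable.

Urn IV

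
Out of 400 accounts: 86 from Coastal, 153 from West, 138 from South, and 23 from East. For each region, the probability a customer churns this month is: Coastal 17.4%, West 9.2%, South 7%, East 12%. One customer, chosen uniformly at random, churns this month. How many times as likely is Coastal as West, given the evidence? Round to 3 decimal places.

Compute prior × likelihood for every hypothesis:
  Coastal: 0.215 × 0.174 = 0.03741
  West: 0.3825 × 0.092 = 0.03519
  South: 0.345 × 0.07 = 0.02415
  East: 0.0575 × 0.12 = 0.0069
Total = 0.10365.
The ratio is 0.03741 / 0.03519 (the normalizer cancels) = 1.063.

1.063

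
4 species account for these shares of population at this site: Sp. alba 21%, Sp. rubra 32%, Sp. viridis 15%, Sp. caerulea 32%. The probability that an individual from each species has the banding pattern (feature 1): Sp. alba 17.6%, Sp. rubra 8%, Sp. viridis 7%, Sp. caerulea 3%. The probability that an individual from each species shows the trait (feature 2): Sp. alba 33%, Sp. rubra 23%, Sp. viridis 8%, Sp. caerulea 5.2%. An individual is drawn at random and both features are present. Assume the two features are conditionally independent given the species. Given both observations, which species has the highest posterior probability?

Unnormalized posteriors (prior × likelihood):
  Sp. alba: 0.21 × 0.176 × 0.33 = 0.0121968
  Sp. rubra: 0.32 × 0.08 × 0.23 = 0.005888
  Sp. viridis: 0.15 × 0.07 × 0.08 = 0.00084
  Sp. caerulea: 0.32 × 0.03 × 0.052 = 0.0004992
Total = 0.019424.
Largest term belongs to Sp. alba, so Sp. alba is most probable.

Sp. alba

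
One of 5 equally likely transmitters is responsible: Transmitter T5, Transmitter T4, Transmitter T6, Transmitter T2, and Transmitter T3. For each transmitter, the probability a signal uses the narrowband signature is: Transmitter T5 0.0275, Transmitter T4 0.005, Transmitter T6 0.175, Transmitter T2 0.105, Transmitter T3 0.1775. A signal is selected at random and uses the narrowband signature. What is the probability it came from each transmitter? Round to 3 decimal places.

Since the prior is uniform, the posterior is proportional to the likelihood:
  Transmitter T5: 0.0275
  Transmitter T4: 0.005
  Transmitter T6: 0.175
  Transmitter T2: 0.105
  Transmitter T3: 0.1775
Normalizing constant = 0.49.
P(Transmitter T5 | narrowband) = 0.0275/0.49 ≈ 0.056
P(Transmitter T4 | narrowband) = 0.005/0.49 ≈ 0.010
P(Transmitter T6 | narrowband) = 0.175/0.49 ≈ 0.357
P(Transmitter T2 | narrowband) = 0.105/0.49 ≈ 0.214
P(Transmitter T3 | narrowband) = 0.1775/0.49 ≈ 0.362
(Check: 0.056+0.010+0.357+0.214+0.362 = 0.999.)

Transmitter T5 0.056, Transmitter T4 0.010, Transmitter T6 0.357, Transmitter T2 0.214, Transmitter T3 0.362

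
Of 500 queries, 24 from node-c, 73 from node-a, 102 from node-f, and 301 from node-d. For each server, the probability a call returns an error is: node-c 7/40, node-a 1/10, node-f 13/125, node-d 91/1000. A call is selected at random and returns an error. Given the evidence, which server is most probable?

Compute prior × likelihood for every hypothesis:
  node-c: 0.048 × 0.175 = 0.0084
  node-a: 0.146 × 0.1 = 0.0146
  node-f: 0.204 × 0.104 = 0.021216
  node-d: 0.602 × 0.091 = 0.054782
Normalizing constant = 0.098998.
Largest term belongs to node-d, so node-d is most probable.

node-d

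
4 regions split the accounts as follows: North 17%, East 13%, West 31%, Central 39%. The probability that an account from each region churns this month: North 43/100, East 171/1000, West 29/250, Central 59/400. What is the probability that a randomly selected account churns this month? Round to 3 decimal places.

By Bayes' rule, posterior ∝ prior × likelihood:
  North: 0.17 × 0.43 = 0.0731
  East: 0.13 × 0.171 = 0.02223
  West: 0.31 × 0.116 = 0.03596
  Central: 0.39 × 0.1475 = 0.057525
P(churn) = 0.0731 + 0.02223 + 0.03596 + 0.057525 = 0.188815 → 0.189.

0.189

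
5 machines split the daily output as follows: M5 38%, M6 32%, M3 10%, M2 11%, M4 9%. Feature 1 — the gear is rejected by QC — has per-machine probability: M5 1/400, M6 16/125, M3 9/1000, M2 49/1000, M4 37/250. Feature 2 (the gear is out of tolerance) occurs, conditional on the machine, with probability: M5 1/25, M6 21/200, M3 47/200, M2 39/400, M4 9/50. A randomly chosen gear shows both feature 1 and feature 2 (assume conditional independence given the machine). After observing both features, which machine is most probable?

Unnormalized posteriors (prior × likelihood):
  M5: 0.38 × 0.0025 × 0.04 = 0.000038
  M6: 0.32 × 0.128 × 0.105 = 0.0043008
  M3: 0.1 × 0.009 × 0.235 = 0.0002115
  M2: 0.11 × 0.049 × 0.0975 = 0.000525525
  M4: 0.09 × 0.148 × 0.18 = 0.0023976
Sum = 0.007473425.
Largest term belongs to M6, so M6 is most probable.

M6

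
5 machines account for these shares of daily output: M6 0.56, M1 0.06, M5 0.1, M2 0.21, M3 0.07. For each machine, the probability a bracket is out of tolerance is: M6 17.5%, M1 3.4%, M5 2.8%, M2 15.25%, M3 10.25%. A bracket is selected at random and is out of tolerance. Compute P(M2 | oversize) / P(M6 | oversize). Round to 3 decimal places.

0.327

Unnormalized posteriors (prior × likelihood):
  M6: 0.56 × 0.175 = 0.098
  M1: 0.06 × 0.034 = 0.00204
  M5: 0.1 × 0.028 = 0.0028
  M2: 0.21 × 0.1525 = 0.032025
  M3: 0.07 × 0.1025 = 0.007175
Total = 0.14204.
The ratio is 0.032025 / 0.098 (the normalizer cancels) = 0.327.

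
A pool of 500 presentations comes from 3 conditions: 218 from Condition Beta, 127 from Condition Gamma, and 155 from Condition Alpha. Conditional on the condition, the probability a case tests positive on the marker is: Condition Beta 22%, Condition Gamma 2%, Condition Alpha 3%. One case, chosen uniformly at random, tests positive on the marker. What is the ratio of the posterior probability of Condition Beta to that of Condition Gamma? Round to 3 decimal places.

18.882

Compute prior × likelihood for every hypothesis:
  Condition Beta: 0.436 × 0.22 = 0.09592
  Condition Gamma: 0.254 × 0.02 = 0.00508
  Condition Alpha: 0.31 × 0.03 = 0.0093
Normalizing constant = 0.1103.
The ratio is 0.09592 / 0.00508 (the normalizer cancels) = 18.882.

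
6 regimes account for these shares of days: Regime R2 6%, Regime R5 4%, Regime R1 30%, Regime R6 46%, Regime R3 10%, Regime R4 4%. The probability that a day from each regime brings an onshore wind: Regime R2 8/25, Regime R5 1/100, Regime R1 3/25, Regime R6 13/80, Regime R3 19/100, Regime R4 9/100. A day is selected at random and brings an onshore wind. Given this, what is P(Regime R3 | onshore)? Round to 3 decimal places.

0.124

By Bayes' rule, posterior ∝ prior × likelihood:
  Regime R2: 0.06 × 0.32 = 0.0192
  Regime R5: 0.04 × 0.01 = 0.0004
  Regime R1: 0.3 × 0.12 = 0.036
  Regime R6: 0.46 × 0.1625 = 0.07475
  Regime R3: 0.1 × 0.19 = 0.019
  Regime R4: 0.04 × 0.09 = 0.0036
Sum = 0.15295.
P(Regime R3 | evidence) = 0.019 / 0.15295 ≈ 0.124.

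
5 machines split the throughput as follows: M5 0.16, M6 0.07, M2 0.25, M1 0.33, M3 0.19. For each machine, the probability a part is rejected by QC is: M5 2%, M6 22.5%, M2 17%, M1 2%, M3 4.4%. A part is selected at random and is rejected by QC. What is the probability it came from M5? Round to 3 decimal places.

Compute prior × likelihood for every hypothesis:
  M5: 0.16 × 0.02 = 0.0032
  M6: 0.07 × 0.225 = 0.01575
  M2: 0.25 × 0.17 = 0.0425
  M1: 0.33 × 0.02 = 0.0066
  M3: 0.19 × 0.044 = 0.00836
Normalizing constant = 0.07641.
P(M5 | evidence) = 0.0032 / 0.07641 ≈ 0.042.

0.042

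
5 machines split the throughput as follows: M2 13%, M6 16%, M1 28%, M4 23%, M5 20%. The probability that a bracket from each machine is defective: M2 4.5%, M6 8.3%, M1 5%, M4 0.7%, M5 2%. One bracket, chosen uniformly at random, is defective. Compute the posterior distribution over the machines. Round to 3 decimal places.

M2 0.151, M6 0.343, M1 0.361, M4 0.042, M5 0.103

By Bayes' rule, posterior ∝ prior × likelihood:
  M2: 0.13 × 0.045 = 0.00585
  M6: 0.16 × 0.083 = 0.01328
  M1: 0.28 × 0.05 = 0.014
  M4: 0.23 × 0.007 = 0.00161
  M5: 0.2 × 0.02 = 0.004
Normalizing constant = 0.03874.
P(M2 | defective) = 0.00585/0.03874 ≈ 0.151
P(M6 | defective) = 0.01328/0.03874 ≈ 0.343
P(M1 | defective) = 0.014/0.03874 ≈ 0.361
P(M4 | defective) = 0.00161/0.03874 ≈ 0.042
P(M5 | defective) = 0.004/0.03874 ≈ 0.103
(Check: 0.151+0.343+0.361+0.042+0.103 = 1.000.)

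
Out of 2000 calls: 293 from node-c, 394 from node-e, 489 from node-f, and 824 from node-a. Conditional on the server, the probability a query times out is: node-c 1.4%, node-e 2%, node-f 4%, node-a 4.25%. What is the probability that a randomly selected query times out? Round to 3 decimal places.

0.033

Prior × likelihood for each hypothesis:
  node-c: 0.1465 × 0.014 = 0.002051
  node-e: 0.197 × 0.02 = 0.00394
  node-f: 0.2445 × 0.04 = 0.00978
  node-a: 0.412 × 0.0425 = 0.01751
P(timeout) = 0.002051 + 0.00394 + 0.00978 + 0.01751 = 0.033281 → 0.033.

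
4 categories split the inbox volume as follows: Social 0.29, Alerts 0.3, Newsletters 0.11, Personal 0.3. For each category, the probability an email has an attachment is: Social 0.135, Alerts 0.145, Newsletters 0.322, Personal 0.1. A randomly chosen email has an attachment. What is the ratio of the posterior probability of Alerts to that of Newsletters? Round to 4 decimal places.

By Bayes' rule, posterior ∝ prior × likelihood:
  Social: 0.29 × 0.135 = 0.03915
  Alerts: 0.3 × 0.145 = 0.0435
  Newsletters: 0.11 × 0.322 = 0.03542
  Personal: 0.3 × 0.1 = 0.03
Normalizing constant = 0.14807.
The ratio is 0.0435 / 0.03542 (the normalizer cancels) = 1.2281.

1.2281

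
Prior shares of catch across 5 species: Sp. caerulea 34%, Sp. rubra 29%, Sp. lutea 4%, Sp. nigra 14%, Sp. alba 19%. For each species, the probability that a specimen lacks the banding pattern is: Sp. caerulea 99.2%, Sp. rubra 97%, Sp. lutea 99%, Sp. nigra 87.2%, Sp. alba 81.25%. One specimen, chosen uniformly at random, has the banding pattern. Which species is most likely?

Sp. alba

Taking complements, P(banded | each) = Sp. caerulea 0.008, Sp. rubra 0.03, Sp. lutea 0.01, Sp. nigra 0.128, Sp. alba 0.1875.
Prior × likelihood for each hypothesis:
  Sp. caerulea: 0.34 × 0.008 = 0.00272
  Sp. rubra: 0.29 × 0.03 = 0.0087
  Sp. lutea: 0.04 × 0.01 = 0.0004
  Sp. nigra: 0.14 × 0.128 = 0.01792
  Sp. alba: 0.19 × 0.1875 = 0.035625
Total = 0.065365.
Largest term belongs to Sp. alba, so Sp. alba is most probable.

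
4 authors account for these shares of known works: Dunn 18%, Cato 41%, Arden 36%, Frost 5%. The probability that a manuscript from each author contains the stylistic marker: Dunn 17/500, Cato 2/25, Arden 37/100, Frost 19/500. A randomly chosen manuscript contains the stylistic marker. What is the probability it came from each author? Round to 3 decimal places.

Dunn 0.035, Cato 0.188, Arden 0.765, Frost 0.011

By Bayes' rule, posterior ∝ prior × likelihood:
  Dunn: 0.18 × 0.034 = 0.00612
  Cato: 0.41 × 0.08 = 0.0328
  Arden: 0.36 × 0.37 = 0.1332
  Frost: 0.05 × 0.038 = 0.0019
Sum = 0.17402.
P(Dunn | marker) = 0.00612/0.17402 ≈ 0.035
P(Cato | marker) = 0.0328/0.17402 ≈ 0.188
P(Arden | marker) = 0.1332/0.17402 ≈ 0.765
P(Frost | marker) = 0.0019/0.17402 ≈ 0.011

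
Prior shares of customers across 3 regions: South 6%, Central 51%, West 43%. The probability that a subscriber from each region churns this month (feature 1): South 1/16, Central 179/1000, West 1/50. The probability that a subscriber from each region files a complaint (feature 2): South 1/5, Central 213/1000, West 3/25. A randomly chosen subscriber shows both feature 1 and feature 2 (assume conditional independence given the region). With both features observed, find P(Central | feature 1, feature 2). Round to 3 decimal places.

By Bayes' rule, posterior ∝ prior × likelihood:
  South: 0.06 × 0.0625 × 0.2 = 0.00075
  Central: 0.51 × 0.179 × 0.213 = 0.01944477
  West: 0.43 × 0.02 × 0.12 = 0.001032
Normalizing constant = 0.02122677.
P(Central | evidence) = 0.01944477 / 0.02122677 ≈ 0.916.

0.916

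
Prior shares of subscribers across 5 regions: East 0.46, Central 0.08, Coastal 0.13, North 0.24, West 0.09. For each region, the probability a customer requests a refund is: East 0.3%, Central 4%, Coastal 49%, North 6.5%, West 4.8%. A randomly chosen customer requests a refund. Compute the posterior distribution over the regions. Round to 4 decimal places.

Compute prior × likelihood for every hypothesis:
  East: 0.46 × 0.003 = 0.00138
  Central: 0.08 × 0.04 = 0.0032
  Coastal: 0.13 × 0.49 = 0.0637
  North: 0.24 × 0.065 = 0.0156
  West: 0.09 × 0.048 = 0.00432
Total = 0.0882.
P(East | refund) = 0.00138/0.0882 ≈ 0.0156
P(Central | refund) = 0.0032/0.0882 ≈ 0.0363
P(Coastal | refund) = 0.0637/0.0882 ≈ 0.7222
P(North | refund) = 0.0156/0.0882 ≈ 0.1769
P(West | refund) = 0.00432/0.0882 ≈ 0.0490
(Check: 0.0156+0.0363+0.7222+0.1769+0.0490 = 1.0000.)

East 0.0156, Central 0.0363, Coastal 0.7222, North 0.1769, West 0.0490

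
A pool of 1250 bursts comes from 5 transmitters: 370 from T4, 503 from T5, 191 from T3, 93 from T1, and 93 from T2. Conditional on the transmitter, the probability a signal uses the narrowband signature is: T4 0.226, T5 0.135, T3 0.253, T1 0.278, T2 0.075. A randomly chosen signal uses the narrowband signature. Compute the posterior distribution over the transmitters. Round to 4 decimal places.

T4 0.3594, T5 0.2918, T3 0.2077, T1 0.1111, T2 0.0300

Unnormalized posteriors (prior × likelihood):
  T4: 0.296 × 0.226 = 0.066896
  T5: 0.4024 × 0.135 = 0.054324
  T3: 0.1528 × 0.253 = 0.0386584
  T1: 0.0744 × 0.278 = 0.0206832
  T2: 0.0744 × 0.075 = 0.00558
Sum = 0.1861416.
P(T4 | narrowband) = 0.066896/0.1861416 ≈ 0.3594
P(T5 | narrowband) = 0.054324/0.1861416 ≈ 0.2918
P(T3 | narrowband) = 0.0386584/0.1861416 ≈ 0.2077
P(T1 | narrowband) = 0.0206832/0.1861416 ≈ 0.1111
P(T2 | narrowband) = 0.00558/0.1861416 ≈ 0.0300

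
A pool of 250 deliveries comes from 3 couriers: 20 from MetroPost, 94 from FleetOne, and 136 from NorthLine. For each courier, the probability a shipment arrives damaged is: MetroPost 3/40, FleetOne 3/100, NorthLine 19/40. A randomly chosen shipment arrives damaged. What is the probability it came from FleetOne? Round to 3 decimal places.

Prior × likelihood for each hypothesis:
  MetroPost: 0.08 × 0.075 = 0.006
  FleetOne: 0.376 × 0.03 = 0.01128
  NorthLine: 0.544 × 0.475 = 0.2584
Total = 0.27568.
P(FleetOne | evidence) = 0.01128 / 0.27568 ≈ 0.041.

0.041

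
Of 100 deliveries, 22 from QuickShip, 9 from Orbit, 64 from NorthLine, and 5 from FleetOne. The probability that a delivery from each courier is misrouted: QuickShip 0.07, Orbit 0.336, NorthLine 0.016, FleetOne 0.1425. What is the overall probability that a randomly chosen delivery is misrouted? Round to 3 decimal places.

Compute prior × likelihood for every hypothesis:
  QuickShip: 0.22 × 0.07 = 0.0154
  Orbit: 0.09 × 0.336 = 0.03024
  NorthLine: 0.64 × 0.016 = 0.01024
  FleetOne: 0.05 × 0.1425 = 0.007125
P(misrouted) = 0.0154 + 0.03024 + 0.01024 + 0.007125 = 0.063005 → 0.063.

0.063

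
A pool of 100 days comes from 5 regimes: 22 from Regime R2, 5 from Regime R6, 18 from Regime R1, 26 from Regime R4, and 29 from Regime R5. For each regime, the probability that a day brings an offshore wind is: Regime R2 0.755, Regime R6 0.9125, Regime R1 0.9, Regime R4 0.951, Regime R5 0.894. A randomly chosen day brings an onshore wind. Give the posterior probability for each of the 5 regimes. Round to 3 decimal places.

Taking complements, P(onshore | each) = Regime R2 0.245, Regime R6 0.0875, Regime R1 0.1, Regime R4 0.049, Regime R5 0.106.
By Bayes' rule, posterior ∝ prior × likelihood:
  Regime R2: 0.22 × 0.245 = 0.0539
  Regime R6: 0.05 × 0.0875 = 0.004375
  Regime R1: 0.18 × 0.1 = 0.018
  Regime R4: 0.26 × 0.049 = 0.01274
  Regime R5: 0.29 × 0.106 = 0.03074
Normalizing constant = 0.119755.
P(Regime R2 | onshore) = 0.0539/0.119755 ≈ 0.450
P(Regime R6 | onshore) = 0.004375/0.119755 ≈ 0.037
P(Regime R1 | onshore) = 0.018/0.119755 ≈ 0.150
P(Regime R4 | onshore) = 0.01274/0.119755 ≈ 0.106
P(Regime R5 | onshore) = 0.03074/0.119755 ≈ 0.257

Regime R2 0.450, Regime R6 0.037, Regime R1 0.150, Regime R4 0.106, Regime R5 0.257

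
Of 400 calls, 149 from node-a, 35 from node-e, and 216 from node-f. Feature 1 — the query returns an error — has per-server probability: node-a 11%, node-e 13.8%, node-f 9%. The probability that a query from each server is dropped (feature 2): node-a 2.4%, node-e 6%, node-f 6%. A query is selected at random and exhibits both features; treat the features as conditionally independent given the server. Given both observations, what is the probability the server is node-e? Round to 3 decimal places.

By Bayes' rule, posterior ∝ prior × likelihood:
  node-a: 0.3725 × 0.11 × 0.024 = 0.0009834
  node-e: 0.0875 × 0.138 × 0.06 = 0.0007245
  node-f: 0.54 × 0.09 × 0.06 = 0.002916
Normalizing constant = 0.0046239.
P(node-e | evidence) = 0.0007245 / 0.0046239 ≈ 0.157.

0.157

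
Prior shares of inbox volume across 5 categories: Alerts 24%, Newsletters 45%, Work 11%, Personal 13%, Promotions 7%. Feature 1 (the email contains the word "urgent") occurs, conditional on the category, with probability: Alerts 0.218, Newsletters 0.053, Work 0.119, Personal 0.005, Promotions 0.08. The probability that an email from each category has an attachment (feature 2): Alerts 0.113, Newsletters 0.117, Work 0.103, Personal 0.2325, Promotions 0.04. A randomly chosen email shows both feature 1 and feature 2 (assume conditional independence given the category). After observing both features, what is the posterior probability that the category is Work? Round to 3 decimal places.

0.129

Prior × likelihood for each hypothesis:
  Alerts: 0.24 × 0.218 × 0.113 = 0.00591216
  Newsletters: 0.45 × 0.053 × 0.117 = 0.00279045
  Work: 0.11 × 0.119 × 0.103 = 0.00134827
  Personal: 0.13 × 0.005 × 0.2325 = 0.000151125
  Promotions: 0.07 × 0.08 × 0.04 = 0.000224
Normalizing constant = 0.010426005.
P(Work | evidence) = 0.00134827 / 0.010426005 ≈ 0.129.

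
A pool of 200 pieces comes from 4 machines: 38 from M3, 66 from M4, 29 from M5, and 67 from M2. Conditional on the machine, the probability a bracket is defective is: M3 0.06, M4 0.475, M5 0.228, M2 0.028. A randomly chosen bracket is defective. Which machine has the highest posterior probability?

M4

Unnormalized posteriors (prior × likelihood):
  M3: 0.19 × 0.06 = 0.0114
  M4: 0.33 × 0.475 = 0.15675
  M5: 0.145 × 0.228 = 0.03306
  M2: 0.335 × 0.028 = 0.00938
Normalizing constant = 0.21059.
Largest term belongs to M4, so M4 is most probable.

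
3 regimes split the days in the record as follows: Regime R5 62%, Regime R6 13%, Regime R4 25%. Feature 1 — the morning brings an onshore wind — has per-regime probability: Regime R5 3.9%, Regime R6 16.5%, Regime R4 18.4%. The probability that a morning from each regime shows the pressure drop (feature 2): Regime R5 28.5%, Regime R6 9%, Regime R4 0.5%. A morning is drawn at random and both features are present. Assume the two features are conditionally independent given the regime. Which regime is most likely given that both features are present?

By Bayes' rule, posterior ∝ prior × likelihood:
  Regime R5: 0.62 × 0.039 × 0.285 = 0.0068913
  Regime R6: 0.13 × 0.165 × 0.09 = 0.0019305
  Regime R4: 0.25 × 0.184 × 0.005 = 0.00023
Normalizing constant = 0.0090518.
Largest term belongs to Regime R5, so Regime R5 is most probable.

Regime R5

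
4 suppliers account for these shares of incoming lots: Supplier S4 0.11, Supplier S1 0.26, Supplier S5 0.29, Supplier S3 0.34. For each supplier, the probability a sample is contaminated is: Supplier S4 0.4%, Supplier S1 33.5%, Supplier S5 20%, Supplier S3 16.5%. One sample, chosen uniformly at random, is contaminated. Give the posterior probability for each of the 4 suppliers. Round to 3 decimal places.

Supplier S4 0.002, Supplier S1 0.432, Supplier S5 0.288, Supplier S3 0.278

By Bayes' rule, posterior ∝ prior × likelihood:
  Supplier S4: 0.11 × 0.004 = 0.00044
  Supplier S1: 0.26 × 0.335 = 0.0871
  Supplier S5: 0.29 × 0.2 = 0.058
  Supplier S3: 0.34 × 0.165 = 0.0561
Total = 0.20164.
P(Supplier S4 | contaminated) = 0.00044/0.20164 ≈ 0.002
P(Supplier S1 | contaminated) = 0.0871/0.20164 ≈ 0.432
P(Supplier S5 | contaminated) = 0.058/0.20164 ≈ 0.288
P(Supplier S3 | contaminated) = 0.0561/0.20164 ≈ 0.278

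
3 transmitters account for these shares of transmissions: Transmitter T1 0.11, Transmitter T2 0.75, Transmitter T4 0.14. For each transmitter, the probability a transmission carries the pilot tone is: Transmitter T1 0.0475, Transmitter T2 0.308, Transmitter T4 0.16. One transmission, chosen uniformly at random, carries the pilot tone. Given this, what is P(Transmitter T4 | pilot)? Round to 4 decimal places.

Prior × likelihood for each hypothesis:
  Transmitter T1: 0.11 × 0.0475 = 0.005225
  Transmitter T2: 0.75 × 0.308 = 0.231
  Transmitter T4: 0.14 × 0.16 = 0.0224
Normalizing constant = 0.258625.
P(Transmitter T4 | evidence) = 0.0224 / 0.258625 ≈ 0.0866.

0.0866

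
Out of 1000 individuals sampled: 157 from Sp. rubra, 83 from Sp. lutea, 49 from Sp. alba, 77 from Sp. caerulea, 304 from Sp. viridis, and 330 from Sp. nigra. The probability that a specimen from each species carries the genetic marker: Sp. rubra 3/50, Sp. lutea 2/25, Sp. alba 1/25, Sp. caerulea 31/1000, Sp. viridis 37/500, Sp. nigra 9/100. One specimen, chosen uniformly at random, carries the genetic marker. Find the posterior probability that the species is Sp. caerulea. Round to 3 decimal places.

0.033

Prior × likelihood for each hypothesis:
  Sp. rubra: 0.157 × 0.06 = 0.00942
  Sp. lutea: 0.083 × 0.08 = 0.00664
  Sp. alba: 0.049 × 0.04 = 0.00196
  Sp. caerulea: 0.077 × 0.031 = 0.002387
  Sp. viridis: 0.304 × 0.074 = 0.022496
  Sp. nigra: 0.33 × 0.09 = 0.0297
Normalizing constant = 0.072603.
P(Sp. caerulea | evidence) = 0.002387 / 0.072603 ≈ 0.033.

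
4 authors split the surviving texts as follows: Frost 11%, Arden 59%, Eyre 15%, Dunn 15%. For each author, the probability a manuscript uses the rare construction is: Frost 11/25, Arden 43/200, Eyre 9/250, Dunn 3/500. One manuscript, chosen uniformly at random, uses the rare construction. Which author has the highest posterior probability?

By Bayes' rule, posterior ∝ prior × likelihood:
  Frost: 0.11 × 0.44 = 0.0484
  Arden: 0.59 × 0.215 = 0.12685
  Eyre: 0.15 × 0.036 = 0.0054
  Dunn: 0.15 × 0.006 = 0.0009
Normalizing constant = 0.18155.
Largest term belongs to Arden, so Arden is most probable.

Arden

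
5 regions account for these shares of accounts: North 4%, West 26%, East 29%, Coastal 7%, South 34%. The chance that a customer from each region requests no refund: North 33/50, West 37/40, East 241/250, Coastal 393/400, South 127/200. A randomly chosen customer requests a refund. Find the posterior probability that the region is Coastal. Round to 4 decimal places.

Taking complements, P(refund | each) = North 0.34, West 0.075, East 0.036, Coastal 0.0175, South 0.365.
Prior × likelihood for each hypothesis:
  North: 0.04 × 0.34 = 0.0136
  West: 0.26 × 0.075 = 0.0195
  East: 0.29 × 0.036 = 0.01044
  Coastal: 0.07 × 0.0175 = 0.001225
  South: 0.34 × 0.365 = 0.1241
Sum = 0.168865.
P(Coastal | evidence) = 0.001225 / 0.168865 ≈ 0.0073.

0.0073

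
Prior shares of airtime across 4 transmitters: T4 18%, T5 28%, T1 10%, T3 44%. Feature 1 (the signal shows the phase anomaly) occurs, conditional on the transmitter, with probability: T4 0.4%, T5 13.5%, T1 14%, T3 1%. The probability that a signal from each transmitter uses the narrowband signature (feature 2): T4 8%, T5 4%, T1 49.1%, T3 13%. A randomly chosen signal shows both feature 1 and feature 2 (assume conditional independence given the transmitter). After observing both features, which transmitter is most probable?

Prior × likelihood for each hypothesis:
  T4: 0.18 × 0.004 × 0.08 = 0.0000576
  T5: 0.28 × 0.135 × 0.04 = 0.001512
  T1: 0.1 × 0.14 × 0.491 = 0.006874
  T3: 0.44 × 0.01 × 0.13 = 0.000572
Total = 0.0090156.
Largest term belongs to T1, so T1 is most probable.

T1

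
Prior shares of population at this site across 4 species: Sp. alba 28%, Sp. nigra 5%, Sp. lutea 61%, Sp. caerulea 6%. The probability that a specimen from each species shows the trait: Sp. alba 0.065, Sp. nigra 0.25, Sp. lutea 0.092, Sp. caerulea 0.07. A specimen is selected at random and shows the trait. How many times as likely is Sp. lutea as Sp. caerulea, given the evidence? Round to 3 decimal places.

Prior × likelihood for each hypothesis:
  Sp. alba: 0.28 × 0.065 = 0.0182
  Sp. nigra: 0.05 × 0.25 = 0.0125
  Sp. lutea: 0.61 × 0.092 = 0.05612
  Sp. caerulea: 0.06 × 0.07 = 0.0042
Sum = 0.09102.
The ratio is 0.05612 / 0.0042 (the normalizer cancels) = 13.362.

13.362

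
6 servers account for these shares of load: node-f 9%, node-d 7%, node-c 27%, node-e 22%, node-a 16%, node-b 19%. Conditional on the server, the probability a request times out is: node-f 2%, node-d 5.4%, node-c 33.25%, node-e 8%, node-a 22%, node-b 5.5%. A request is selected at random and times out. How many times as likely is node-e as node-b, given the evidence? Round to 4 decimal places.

1.6842

Compute prior × likelihood for every hypothesis:
  node-f: 0.09 × 0.02 = 0.0018
  node-d: 0.07 × 0.054 = 0.00378
  node-c: 0.27 × 0.3325 = 0.089775
  node-e: 0.22 × 0.08 = 0.0176
  node-a: 0.16 × 0.22 = 0.0352
  node-b: 0.19 × 0.055 = 0.01045
Normalizing constant = 0.158605.
The ratio is 0.0176 / 0.01045 (the normalizer cancels) = 1.6842.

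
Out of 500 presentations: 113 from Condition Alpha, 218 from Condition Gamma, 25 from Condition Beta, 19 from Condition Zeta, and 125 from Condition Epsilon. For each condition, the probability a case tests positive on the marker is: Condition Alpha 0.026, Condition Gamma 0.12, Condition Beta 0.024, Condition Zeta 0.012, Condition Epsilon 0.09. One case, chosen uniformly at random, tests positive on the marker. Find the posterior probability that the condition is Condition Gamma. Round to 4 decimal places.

Compute prior × likelihood for every hypothesis:
  Condition Alpha: 0.226 × 0.026 = 0.005876
  Condition Gamma: 0.436 × 0.12 = 0.05232
  Condition Beta: 0.05 × 0.024 = 0.0012
  Condition Zeta: 0.038 × 0.012 = 0.000456
  Condition Epsilon: 0.25 × 0.09 = 0.0225
Sum = 0.082352.
P(Condition Gamma | evidence) = 0.05232 / 0.082352 ≈ 0.6353.

0.6353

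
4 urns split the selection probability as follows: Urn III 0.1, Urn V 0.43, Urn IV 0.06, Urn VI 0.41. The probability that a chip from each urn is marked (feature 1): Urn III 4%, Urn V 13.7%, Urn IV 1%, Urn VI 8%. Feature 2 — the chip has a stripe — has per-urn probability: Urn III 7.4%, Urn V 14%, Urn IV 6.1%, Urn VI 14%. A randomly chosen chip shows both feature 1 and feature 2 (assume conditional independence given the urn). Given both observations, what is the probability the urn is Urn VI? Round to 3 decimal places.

Prior × likelihood for each hypothesis:
  Urn III: 0.1 × 0.04 × 0.074 = 0.000296
  Urn V: 0.43 × 0.137 × 0.14 = 0.0082474
  Urn IV: 0.06 × 0.01 × 0.061 = 0.0000366
  Urn VI: 0.41 × 0.08 × 0.14 = 0.004592
Sum = 0.013172.
P(Urn VI | evidence) = 0.004592 / 0.013172 ≈ 0.349.

0.349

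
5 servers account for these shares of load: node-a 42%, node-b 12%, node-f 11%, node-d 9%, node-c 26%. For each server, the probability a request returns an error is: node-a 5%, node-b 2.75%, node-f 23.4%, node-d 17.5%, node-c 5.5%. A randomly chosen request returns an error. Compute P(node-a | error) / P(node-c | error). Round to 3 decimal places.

Compute prior × likelihood for every hypothesis:
  node-a: 0.42 × 0.05 = 0.021
  node-b: 0.12 × 0.0275 = 0.0033
  node-f: 0.11 × 0.234 = 0.02574
  node-d: 0.09 × 0.175 = 0.01575
  node-c: 0.26 × 0.055 = 0.0143
Normalizing constant = 0.08009.
The ratio is 0.021 / 0.0143 (the normalizer cancels) = 1.469.

1.469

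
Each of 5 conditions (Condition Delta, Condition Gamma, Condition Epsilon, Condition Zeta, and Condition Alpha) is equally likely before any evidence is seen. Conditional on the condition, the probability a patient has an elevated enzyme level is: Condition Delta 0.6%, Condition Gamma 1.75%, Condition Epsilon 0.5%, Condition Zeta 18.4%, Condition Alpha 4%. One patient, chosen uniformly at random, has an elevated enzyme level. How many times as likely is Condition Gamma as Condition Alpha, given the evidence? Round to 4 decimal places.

0.4375

Since the prior is uniform, the posterior is proportional to the likelihood:
  Condition Delta: 0.006
  Condition Gamma: 0.0175
  Condition Epsilon: 0.005
  Condition Zeta: 0.184
  Condition Alpha: 0.04
Total = 0.2525.
The ratio is 0.0175 / 0.04 (the normalizer cancels) = 0.4375.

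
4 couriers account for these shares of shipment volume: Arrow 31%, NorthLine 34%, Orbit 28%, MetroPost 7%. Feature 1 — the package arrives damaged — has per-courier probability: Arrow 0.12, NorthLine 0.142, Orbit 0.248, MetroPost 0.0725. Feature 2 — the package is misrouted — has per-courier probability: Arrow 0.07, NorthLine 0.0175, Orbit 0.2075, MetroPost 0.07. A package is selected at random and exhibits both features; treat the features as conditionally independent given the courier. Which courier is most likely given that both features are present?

Prior × likelihood for each hypothesis:
  Arrow: 0.31 × 0.12 × 0.07 = 0.002604
  NorthLine: 0.34 × 0.142 × 0.0175 = 0.0008449
  Orbit: 0.28 × 0.248 × 0.2075 = 0.0144088
  MetroPost: 0.07 × 0.0725 × 0.07 = 0.00035525
Normalizing constant = 0.01821295.
Largest term belongs to Orbit, so Orbit is most probable.

Orbit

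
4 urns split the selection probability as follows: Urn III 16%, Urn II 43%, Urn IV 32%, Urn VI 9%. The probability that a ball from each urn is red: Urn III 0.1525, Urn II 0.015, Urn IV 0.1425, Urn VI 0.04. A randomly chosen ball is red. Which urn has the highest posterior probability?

Compute prior × likelihood for every hypothesis:
  Urn III: 0.16 × 0.1525 = 0.0244
  Urn II: 0.43 × 0.015 = 0.00645
  Urn IV: 0.32 × 0.1425 = 0.0456
  Urn VI: 0.09 × 0.04 = 0.0036
Total = 0.08005.
Largest term belongs to Urn IV, so Urn IV is most probable.

Urn IV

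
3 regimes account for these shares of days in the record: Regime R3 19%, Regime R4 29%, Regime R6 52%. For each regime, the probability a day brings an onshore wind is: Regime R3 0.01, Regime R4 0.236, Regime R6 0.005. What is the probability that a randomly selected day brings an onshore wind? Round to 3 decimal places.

0.073

By Bayes' rule, posterior ∝ prior × likelihood:
  Regime R3: 0.19 × 0.01 = 0.0019
  Regime R4: 0.29 × 0.236 = 0.06844
  Regime R6: 0.52 × 0.005 = 0.0026
P(onshore) = 0.0019 + 0.06844 + 0.0026 = 0.07294 → 0.073.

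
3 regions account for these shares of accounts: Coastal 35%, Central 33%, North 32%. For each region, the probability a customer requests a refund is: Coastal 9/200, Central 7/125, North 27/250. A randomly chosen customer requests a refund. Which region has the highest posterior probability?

By Bayes' rule, posterior ∝ prior × likelihood:
  Coastal: 0.35 × 0.045 = 0.01575
  Central: 0.33 × 0.056 = 0.01848
  North: 0.32 × 0.108 = 0.03456
Total = 0.06879.
Largest term belongs to North, so North is most probable.

North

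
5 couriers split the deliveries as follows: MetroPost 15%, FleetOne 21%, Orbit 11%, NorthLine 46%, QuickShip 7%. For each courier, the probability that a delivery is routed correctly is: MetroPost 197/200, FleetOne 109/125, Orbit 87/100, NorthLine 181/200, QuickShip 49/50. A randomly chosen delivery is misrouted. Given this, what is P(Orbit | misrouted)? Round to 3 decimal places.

0.162

Taking complements, P(misrouted | each) = MetroPost 0.015, FleetOne 0.128, Orbit 0.13, NorthLine 0.095, QuickShip 0.02.
Compute prior × likelihood for every hypothesis:
  MetroPost: 0.15 × 0.015 = 0.00225
  FleetOne: 0.21 × 0.128 = 0.02688
  Orbit: 0.11 × 0.13 = 0.0143
  NorthLine: 0.46 × 0.095 = 0.0437
  QuickShip: 0.07 × 0.02 = 0.0014
Total = 0.08853.
P(Orbit | evidence) = 0.0143 / 0.08853 ≈ 0.162.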